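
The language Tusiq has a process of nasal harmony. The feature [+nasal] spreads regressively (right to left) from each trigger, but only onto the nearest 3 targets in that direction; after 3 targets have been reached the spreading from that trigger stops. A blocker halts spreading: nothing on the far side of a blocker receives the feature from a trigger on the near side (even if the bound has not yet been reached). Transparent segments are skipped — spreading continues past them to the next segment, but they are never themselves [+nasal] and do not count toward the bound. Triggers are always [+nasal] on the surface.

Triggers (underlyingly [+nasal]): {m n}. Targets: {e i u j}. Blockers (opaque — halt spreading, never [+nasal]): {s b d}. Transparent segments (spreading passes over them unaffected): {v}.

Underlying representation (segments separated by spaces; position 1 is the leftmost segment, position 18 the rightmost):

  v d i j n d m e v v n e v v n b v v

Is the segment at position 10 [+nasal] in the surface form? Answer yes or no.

From /n/ at 5 leftward: 4 /j/ → [+nasal]; 3 /i/ → [+nasal]; 2 /d/ blocks.
From /m/ at 7 leftward: 6 /d/ blocks.
From /n/ at 11 leftward: 10 /v/ transparent; 9 /v/ transparent; 8 /e/ → [+nasal]; 7 /m/ is itself a trigger — this domain ends here.
From /n/ at 15 leftward: 14 /v/ transparent; 13 /v/ transparent; 12 /e/ → [+nasal]; 11 /n/ is itself a trigger — this domain ends here.
[+nasal] positions on the surface: 3 4 5 7 8 11 12 15.

no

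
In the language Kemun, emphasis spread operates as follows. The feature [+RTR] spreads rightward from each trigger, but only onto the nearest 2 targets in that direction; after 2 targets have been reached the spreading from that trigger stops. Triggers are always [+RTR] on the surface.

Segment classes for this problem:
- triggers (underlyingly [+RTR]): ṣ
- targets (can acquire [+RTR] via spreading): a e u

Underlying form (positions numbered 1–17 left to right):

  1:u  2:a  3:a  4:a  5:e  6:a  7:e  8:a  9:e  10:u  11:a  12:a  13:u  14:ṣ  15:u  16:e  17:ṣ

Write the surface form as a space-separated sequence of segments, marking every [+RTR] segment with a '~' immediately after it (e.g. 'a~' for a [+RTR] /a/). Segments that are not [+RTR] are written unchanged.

From /ṣ/ at 14 rightward: 15 /u/ → [+RTR]; 16 /e/ → [+RTR]; bound reached.
From /ṣ/ at 17 rightward: word edge.
Targets with no active source: positions 1 2 3 4 5 6 7 8 9 10 11 12 13 stay [-emphatic].
[+RTR] positions on the surface: 14 15 16 17.

u a a a e a e a e u a a u ṣ~ u~ e~ ṣ~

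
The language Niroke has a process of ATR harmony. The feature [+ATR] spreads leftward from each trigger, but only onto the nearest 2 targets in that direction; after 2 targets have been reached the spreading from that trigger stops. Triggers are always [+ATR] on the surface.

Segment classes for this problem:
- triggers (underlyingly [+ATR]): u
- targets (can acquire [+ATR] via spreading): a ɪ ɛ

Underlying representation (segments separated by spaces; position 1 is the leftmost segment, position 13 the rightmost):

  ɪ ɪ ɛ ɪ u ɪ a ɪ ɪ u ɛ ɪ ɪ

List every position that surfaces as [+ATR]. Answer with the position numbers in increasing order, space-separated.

From /u/ at 5 leftward: 4 /ɪ/ → [+ATR]; 3 /ɛ/ → [+ATR]; bound reached.
From /u/ at 10 leftward: 9 /ɪ/ → [+ATR]; 8 /ɪ/ → [+ATR]; bound reached.
Targets with no active source: positions 1 2 6 7 11 12 13 stay [-ATR].

3 4 5 8 9 10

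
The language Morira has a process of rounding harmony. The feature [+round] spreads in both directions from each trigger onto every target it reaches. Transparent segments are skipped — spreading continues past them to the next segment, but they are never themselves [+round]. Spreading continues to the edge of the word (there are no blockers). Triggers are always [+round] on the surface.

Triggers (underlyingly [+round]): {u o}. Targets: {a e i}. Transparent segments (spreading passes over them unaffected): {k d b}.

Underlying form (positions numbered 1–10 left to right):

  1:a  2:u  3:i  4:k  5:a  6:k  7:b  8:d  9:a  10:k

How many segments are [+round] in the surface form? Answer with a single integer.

From /u/ at 2 rightward: 3 /i/ → [+round]; 4 /k/ transparent; 5 /a/ → [+round]; 6 /k/ transparent; 7 /b/ transparent; 8 /d/ transparent; 9 /a/ → [+round]; 10 /k/ transparent; word edge.
From /u/ at 2 leftward: 1 /a/ → [+round]; word edge.
[+round] positions on the surface: 1 2 3 5 9.

5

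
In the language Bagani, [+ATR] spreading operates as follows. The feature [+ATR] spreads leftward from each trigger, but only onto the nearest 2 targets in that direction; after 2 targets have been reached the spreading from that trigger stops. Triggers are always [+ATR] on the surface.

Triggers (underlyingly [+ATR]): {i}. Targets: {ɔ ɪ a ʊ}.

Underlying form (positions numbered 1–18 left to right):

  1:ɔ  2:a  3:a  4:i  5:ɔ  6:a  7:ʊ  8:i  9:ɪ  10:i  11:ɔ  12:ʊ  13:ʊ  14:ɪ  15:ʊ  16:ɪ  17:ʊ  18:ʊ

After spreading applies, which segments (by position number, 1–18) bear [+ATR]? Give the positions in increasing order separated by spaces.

2 3 4 6 7 8 9 10

From /i/ at 4 leftward: 3 /a/ → [+ATR]; 2 /a/ → [+ATR]; bound reached.
From /i/ at 8 leftward: 7 /ʊ/ → [+ATR]; 6 /a/ → [+ATR]; bound reached.
From /i/ at 10 leftward: 9 /ɪ/ → [+ATR]; 8 /i/ is itself a trigger — this domain ends here.
Targets with no active source: positions 1 5 11 12 13 14 15 16 17 18 stay [-ATR].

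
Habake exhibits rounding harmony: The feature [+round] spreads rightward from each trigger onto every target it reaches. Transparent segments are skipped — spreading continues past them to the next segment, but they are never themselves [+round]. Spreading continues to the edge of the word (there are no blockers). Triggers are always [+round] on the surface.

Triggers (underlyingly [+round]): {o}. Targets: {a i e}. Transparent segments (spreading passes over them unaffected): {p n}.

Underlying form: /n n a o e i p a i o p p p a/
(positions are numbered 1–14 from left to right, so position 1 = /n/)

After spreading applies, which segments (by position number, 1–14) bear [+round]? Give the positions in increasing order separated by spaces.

From /o/ at 4 rightward: 5 /e/ → [+round]; 6 /i/ → [+round]; 7 /p/ transparent; 8 /a/ → [+round]; 9 /i/ → [+round]; 10 /o/ is itself a trigger — this domain ends here.
From /o/ at 10 rightward: 11 /p/ transparent; 12 /p/ transparent; 13 /p/ transparent; 14 /a/ → [+round]; word edge.
Target with no active source: position 3 stays [-round].

4 5 6 8 9 10 14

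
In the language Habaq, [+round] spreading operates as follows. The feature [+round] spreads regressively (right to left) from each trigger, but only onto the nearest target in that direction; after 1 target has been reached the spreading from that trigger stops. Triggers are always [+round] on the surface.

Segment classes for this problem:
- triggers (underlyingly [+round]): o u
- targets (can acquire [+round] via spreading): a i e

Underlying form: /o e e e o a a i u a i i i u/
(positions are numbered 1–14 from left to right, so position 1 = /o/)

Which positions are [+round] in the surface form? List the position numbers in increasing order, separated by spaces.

From /o/ at 1 leftward: word edge.
From /o/ at 5 leftward: 4 /e/ → [+round]; bound reached.
From /u/ at 9 leftward: 8 /i/ → [+round]; bound reached.
From /u/ at 14 leftward: 13 /i/ → [+round]; bound reached.
Targets with no active source: positions 2 3 6 7 10 11 12 stay [-round].

1 4 5 8 9 13 14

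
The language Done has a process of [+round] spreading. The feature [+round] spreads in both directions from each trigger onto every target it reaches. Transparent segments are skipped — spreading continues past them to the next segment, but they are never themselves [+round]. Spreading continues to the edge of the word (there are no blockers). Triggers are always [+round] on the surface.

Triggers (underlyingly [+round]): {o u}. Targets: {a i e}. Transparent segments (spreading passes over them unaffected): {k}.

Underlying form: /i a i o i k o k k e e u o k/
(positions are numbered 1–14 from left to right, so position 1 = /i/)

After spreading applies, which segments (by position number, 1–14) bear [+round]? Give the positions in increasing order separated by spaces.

1 2 3 4 5 7 10 11 12 13

From /o/ at 4 rightward: 5 /i/ → [+round]; 6 /k/ transparent; 7 /o/ is itself a trigger — this domain ends here.
From /o/ at 4 leftward: 3 /i/ → [+round]; 2 /a/ → [+round]; 1 /i/ → [+round]; word edge.
From /o/ at 7 rightward: 8 /k/ transparent; 9 /k/ transparent; 10 /e/ → [+round]; 11 /e/ → [+round]; 12 /u/ is itself a trigger — this domain ends here.
From /o/ at 7 leftward: 6 /k/ transparent; 5 /i/ → [+round]; 4 /o/ is itself a trigger — this domain ends here.
From /u/ at 12 rightward: 13 /o/ is itself a trigger — this domain ends here.
From /u/ at 12 leftward: 11 /e/ → [+round]; 10 /e/ → [+round]; 9 /k/ transparent; 8 /k/ transparent; 7 /o/ is itself a trigger — this domain ends here.
From /o/ at 13 rightward: 14 /k/ transparent; word edge.
From /o/ at 13 leftward: 12 /u/ is itself a trigger — this domain ends here.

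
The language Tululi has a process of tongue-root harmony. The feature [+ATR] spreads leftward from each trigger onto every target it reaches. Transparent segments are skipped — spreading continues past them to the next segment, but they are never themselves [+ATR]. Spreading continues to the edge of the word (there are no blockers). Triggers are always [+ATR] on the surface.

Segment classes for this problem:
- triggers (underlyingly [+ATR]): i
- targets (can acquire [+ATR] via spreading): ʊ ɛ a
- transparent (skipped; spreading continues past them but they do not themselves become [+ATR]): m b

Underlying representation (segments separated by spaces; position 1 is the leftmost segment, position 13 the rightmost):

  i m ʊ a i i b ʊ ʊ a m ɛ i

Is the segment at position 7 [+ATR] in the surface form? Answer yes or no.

From /i/ at 1 leftward: word edge.
From /i/ at 5 leftward: 4 /a/ → [+ATR]; 3 /ʊ/ → [+ATR]; 2 /m/ transparent; 1 /i/ is itself a trigger — this domain ends here.
From /i/ at 6 leftward: 5 /i/ is itself a trigger — this domain ends here.
From /i/ at 13 leftward: 12 /ɛ/ → [+ATR]; 11 /m/ transparent; 10 /a/ → [+ATR]; 9 /ʊ/ → [+ATR]; 8 /ʊ/ → [+ATR]; 7 /b/ transparent; 6 /i/ is itself a trigger — this domain ends here.
[+ATR] positions on the surface: 1 3 4 5 6 8 9 10 12 13.

no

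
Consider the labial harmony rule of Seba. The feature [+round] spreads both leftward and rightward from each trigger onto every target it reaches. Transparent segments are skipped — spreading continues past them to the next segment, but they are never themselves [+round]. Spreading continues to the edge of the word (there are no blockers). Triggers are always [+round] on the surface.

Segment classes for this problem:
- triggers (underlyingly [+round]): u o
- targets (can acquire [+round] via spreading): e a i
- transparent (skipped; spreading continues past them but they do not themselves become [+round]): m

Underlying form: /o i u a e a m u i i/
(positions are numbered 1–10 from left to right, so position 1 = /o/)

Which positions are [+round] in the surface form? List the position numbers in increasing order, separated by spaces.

1 2 3 4 5 6 8 9 10

From /o/ at 1 rightward: 2 /i/ → [+round]; 3 /u/ is itself a trigger — this domain ends here.
From /o/ at 1 leftward: word edge.
From /u/ at 3 rightward: 4 /a/ → [+round]; 5 /e/ → [+round]; 6 /a/ → [+round]; 7 /m/ transparent; 8 /u/ is itself a trigger — this domain ends here.
From /u/ at 3 leftward: 2 /i/ → [+round]; 1 /o/ is itself a trigger — this domain ends here.
From /u/ at 8 rightward: 9 /i/ → [+round]; 10 /i/ → [+round]; word edge.
From /u/ at 8 leftward: 7 /m/ transparent; 6 /a/ → [+round]; 5 /e/ → [+round]; 4 /a/ → [+round]; 3 /u/ is itself a trigger — this domain ends here.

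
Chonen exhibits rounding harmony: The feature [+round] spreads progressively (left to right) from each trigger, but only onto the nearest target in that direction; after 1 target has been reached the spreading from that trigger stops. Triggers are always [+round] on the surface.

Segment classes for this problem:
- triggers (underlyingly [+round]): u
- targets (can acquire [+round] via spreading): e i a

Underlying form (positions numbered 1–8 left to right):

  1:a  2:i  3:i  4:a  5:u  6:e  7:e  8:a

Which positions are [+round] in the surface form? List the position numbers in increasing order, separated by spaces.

From /u/ at 5 rightward: 6 /e/ → [+round]; bound reached.
Targets with no active source: positions 1 2 3 4 7 8 stay [-round].

5 6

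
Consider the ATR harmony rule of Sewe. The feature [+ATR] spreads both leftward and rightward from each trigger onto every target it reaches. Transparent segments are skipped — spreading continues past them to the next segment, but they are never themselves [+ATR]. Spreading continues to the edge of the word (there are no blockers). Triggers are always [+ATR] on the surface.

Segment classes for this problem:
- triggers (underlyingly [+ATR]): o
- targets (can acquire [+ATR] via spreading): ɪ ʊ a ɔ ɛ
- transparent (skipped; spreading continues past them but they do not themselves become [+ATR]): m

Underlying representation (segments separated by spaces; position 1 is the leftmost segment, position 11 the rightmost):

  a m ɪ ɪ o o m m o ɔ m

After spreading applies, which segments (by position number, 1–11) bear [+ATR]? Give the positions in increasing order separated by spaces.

1 3 4 5 6 9 10

From /o/ at 5 rightward: 6 /o/ is itself a trigger — this domain ends here.
From /o/ at 5 leftward: 4 /ɪ/ → [+ATR]; 3 /ɪ/ → [+ATR]; 2 /m/ transparent; 1 /a/ → [+ATR]; word edge.
From /o/ at 6 rightward: 7 /m/ transparent; 8 /m/ transparent; 9 /o/ is itself a trigger — this domain ends here.
From /o/ at 6 leftward: 5 /o/ is itself a trigger — this domain ends here.
From /o/ at 9 rightward: 10 /ɔ/ → [+ATR]; 11 /m/ transparent; word edge.
From /o/ at 9 leftward: 8 /m/ transparent; 7 /m/ transparent; 6 /o/ is itself a trigger — this domain ends here.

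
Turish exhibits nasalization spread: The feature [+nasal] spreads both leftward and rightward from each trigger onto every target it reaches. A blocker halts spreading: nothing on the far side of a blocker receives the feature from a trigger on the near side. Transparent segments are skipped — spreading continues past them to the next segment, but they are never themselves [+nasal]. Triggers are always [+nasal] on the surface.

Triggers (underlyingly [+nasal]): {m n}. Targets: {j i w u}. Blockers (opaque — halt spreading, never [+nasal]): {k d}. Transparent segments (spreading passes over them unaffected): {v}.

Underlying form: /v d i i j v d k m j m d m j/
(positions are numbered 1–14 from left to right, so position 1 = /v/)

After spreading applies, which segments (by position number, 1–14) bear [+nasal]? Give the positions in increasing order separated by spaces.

9 10 11 13 14

From /m/ at 9 rightward: 10 /j/ → [+nasal]; 11 /m/ is itself a trigger — this domain ends here.
From /m/ at 9 leftward: 8 /k/ blocks.
From /m/ at 11 rightward: 12 /d/ blocks.
From /m/ at 11 leftward: 10 /j/ → [+nasal]; 9 /m/ is itself a trigger — this domain ends here.
From /m/ at 13 rightward: 14 /j/ → [+nasal]; word edge.
From /m/ at 13 leftward: 12 /d/ blocks.
Targets with no active source: positions 3 4 5 stay [-nasal].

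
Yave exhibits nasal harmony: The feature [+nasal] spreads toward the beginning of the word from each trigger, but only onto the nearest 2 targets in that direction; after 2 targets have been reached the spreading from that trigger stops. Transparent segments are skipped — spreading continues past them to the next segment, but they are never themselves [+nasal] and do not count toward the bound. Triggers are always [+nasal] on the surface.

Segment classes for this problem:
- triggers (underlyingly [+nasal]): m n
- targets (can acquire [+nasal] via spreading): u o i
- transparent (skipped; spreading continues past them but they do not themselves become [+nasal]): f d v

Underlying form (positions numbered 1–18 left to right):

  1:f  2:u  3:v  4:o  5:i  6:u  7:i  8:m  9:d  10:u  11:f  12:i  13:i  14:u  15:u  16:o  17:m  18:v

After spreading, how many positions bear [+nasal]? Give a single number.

From /m/ at 8 leftward: 7 /i/ → [+nasal]; 6 /u/ → [+nasal]; bound reached.
From /m/ at 17 leftward: 16 /o/ → [+nasal]; 15 /u/ → [+nasal]; bound reached.
Targets with no active source: positions 2 4 5 10 12 13 14 stay [-nasal].
[+nasal] positions on the surface: 6 7 8 15 16 17.

6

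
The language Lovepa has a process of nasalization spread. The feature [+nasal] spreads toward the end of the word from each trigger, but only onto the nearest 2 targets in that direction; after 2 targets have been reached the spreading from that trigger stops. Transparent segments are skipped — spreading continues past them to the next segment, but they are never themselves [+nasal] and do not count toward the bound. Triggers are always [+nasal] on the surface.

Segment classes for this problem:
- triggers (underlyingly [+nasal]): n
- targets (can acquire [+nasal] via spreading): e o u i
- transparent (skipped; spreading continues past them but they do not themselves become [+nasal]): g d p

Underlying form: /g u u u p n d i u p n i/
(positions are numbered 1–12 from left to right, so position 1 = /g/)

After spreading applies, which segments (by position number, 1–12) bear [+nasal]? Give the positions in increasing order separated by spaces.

6 8 9 11 12

From /n/ at 6 rightward: 7 /d/ transparent; 8 /i/ → [+nasal]; 9 /u/ → [+nasal]; bound reached.
From /n/ at 11 rightward: 12 /i/ → [+nasal]; word edge.
Targets with no active source: positions 2 3 4 stay [-nasal].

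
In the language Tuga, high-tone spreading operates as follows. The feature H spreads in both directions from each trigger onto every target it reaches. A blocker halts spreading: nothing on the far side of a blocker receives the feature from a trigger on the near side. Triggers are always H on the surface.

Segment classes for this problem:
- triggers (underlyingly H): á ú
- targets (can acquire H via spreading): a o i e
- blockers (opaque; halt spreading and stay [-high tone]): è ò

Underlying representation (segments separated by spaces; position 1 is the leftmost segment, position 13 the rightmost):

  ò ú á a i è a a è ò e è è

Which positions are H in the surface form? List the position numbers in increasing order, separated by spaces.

From /ú/ at 2 rightward: 3 /á/ is itself a trigger — this domain ends here.
From /ú/ at 2 leftward: 1 /ò/ blocks.
From /á/ at 3 rightward: 4 /a/ → H; 5 /i/ → H; 6 /è/ blocks.
From /á/ at 3 leftward: 2 /ú/ is itself a trigger — this domain ends here.
Targets with no active source: positions 7 8 11 stay [-high tone].

2 3 4 5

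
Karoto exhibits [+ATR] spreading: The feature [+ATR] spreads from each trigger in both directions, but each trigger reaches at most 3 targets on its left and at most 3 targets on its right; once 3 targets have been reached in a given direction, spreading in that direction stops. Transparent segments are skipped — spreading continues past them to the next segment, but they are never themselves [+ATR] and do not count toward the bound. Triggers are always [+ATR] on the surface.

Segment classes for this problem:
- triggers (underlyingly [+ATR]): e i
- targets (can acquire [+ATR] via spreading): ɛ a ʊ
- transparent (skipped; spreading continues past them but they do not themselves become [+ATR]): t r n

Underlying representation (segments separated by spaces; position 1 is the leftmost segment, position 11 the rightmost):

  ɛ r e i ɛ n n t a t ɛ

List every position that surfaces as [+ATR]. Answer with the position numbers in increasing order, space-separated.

From /e/ at 3 rightward: 4 /i/ is itself a trigger — this domain ends here.
From /e/ at 3 leftward: 2 /r/ transparent; 1 /ɛ/ → [+ATR]; word edge.
From /i/ at 4 rightward: 5 /ɛ/ → [+ATR]; 6 /n/ transparent; 7 /n/ transparent; 8 /t/ transparent; 9 /a/ → [+ATR]; 10 /t/ transparent; 11 /ɛ/ → [+ATR]; bound reached.
From /i/ at 4 leftward: 3 /e/ is itself a trigger — this domain ends here.

1 3 4 5 9 11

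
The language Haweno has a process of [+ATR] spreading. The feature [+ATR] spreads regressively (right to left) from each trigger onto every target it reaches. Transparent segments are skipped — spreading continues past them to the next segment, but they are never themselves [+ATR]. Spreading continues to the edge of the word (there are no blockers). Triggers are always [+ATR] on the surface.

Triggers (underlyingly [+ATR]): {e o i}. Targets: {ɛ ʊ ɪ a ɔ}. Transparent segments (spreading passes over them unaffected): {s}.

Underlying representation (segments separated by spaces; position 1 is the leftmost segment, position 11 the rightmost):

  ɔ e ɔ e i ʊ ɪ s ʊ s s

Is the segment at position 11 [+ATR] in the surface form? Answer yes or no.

no

From /e/ at 2 leftward: 1 /ɔ/ → [+ATR]; word edge.
From /e/ at 4 leftward: 3 /ɔ/ → [+ATR]; 2 /e/ is itself a trigger — this domain ends here.
From /i/ at 5 leftward: 4 /e/ is itself a trigger — this domain ends here.
Targets with no active source: positions 6 7 9 stay [-ATR].
[+ATR] positions on the surface: 1 2 3 4 5.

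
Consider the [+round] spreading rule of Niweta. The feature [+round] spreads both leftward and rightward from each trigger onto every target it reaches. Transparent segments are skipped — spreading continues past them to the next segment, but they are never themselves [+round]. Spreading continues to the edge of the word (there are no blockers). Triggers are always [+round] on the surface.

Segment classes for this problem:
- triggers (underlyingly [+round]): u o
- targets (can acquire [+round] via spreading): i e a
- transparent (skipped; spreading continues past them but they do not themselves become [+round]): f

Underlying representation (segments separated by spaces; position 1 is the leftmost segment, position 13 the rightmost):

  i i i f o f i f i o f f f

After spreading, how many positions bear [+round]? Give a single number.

From /o/ at 5 rightward: 6 /f/ transparent; 7 /i/ → [+round]; 8 /f/ transparent; 9 /i/ → [+round]; 10 /o/ is itself a trigger — this domain ends here.
From /o/ at 5 leftward: 4 /f/ transparent; 3 /i/ → [+round]; 2 /i/ → [+round]; 1 /i/ → [+round]; word edge.
From /o/ at 10 rightward: 11 /f/ transparent; 12 /f/ transparent; 13 /f/ transparent; word edge.
From /o/ at 10 leftward: 9 /i/ → [+round]; 8 /f/ transparent; 7 /i/ → [+round]; 6 /f/ transparent; 5 /o/ is itself a trigger — this domain ends here.
[+round] positions on the surface: 1 2 3 5 7 9 10.

7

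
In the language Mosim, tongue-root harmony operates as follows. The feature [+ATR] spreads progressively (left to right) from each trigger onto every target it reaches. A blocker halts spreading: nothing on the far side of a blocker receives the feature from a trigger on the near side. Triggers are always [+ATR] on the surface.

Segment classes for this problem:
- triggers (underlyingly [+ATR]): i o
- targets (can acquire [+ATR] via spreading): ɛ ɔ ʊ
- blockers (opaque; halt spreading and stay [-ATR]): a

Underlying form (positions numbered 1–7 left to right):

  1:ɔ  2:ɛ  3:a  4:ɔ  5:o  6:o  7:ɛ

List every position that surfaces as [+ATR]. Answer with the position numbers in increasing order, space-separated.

5 6 7

From /o/ at 5 rightward: 6 /o/ is itself a trigger — this domain ends here.
From /o/ at 6 rightward: 7 /ɛ/ → [+ATR]; word edge.
Targets with no active source: positions 1 2 4 stay [-ATR].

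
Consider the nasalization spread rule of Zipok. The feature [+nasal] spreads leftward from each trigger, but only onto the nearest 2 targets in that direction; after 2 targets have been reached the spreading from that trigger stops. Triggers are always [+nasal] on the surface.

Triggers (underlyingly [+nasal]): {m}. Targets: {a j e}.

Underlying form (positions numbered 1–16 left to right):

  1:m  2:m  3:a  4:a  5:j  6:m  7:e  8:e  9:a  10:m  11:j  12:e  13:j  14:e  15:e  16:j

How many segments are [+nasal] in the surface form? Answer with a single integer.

From /m/ at 1 leftward: word edge.
From /m/ at 2 leftward: 1 /m/ is itself a trigger — this domain ends here.
From /m/ at 6 leftward: 5 /j/ → [+nasal]; 4 /a/ → [+nasal]; bound reached.
From /m/ at 10 leftward: 9 /a/ → [+nasal]; 8 /e/ → [+nasal]; bound reached.
Targets with no active source: positions 3 7 11 12 13 14 15 16 stay [-nasal].
[+nasal] positions on the surface: 1 2 4 5 6 8 9 10.

8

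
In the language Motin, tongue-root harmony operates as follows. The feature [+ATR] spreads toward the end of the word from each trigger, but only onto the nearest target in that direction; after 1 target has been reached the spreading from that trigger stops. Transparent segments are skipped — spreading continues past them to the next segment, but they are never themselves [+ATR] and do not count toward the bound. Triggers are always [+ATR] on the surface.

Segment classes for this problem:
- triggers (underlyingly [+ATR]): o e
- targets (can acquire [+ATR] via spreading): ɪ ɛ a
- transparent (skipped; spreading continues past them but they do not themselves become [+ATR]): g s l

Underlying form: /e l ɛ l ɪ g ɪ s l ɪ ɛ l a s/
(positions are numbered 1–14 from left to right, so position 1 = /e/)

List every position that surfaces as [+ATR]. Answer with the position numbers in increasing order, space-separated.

1 3

From /e/ at 1 rightward: 2 /l/ transparent; 3 /ɛ/ → [+ATR]; bound reached.
Targets with no active source: positions 5 7 10 11 13 stay [-ATR].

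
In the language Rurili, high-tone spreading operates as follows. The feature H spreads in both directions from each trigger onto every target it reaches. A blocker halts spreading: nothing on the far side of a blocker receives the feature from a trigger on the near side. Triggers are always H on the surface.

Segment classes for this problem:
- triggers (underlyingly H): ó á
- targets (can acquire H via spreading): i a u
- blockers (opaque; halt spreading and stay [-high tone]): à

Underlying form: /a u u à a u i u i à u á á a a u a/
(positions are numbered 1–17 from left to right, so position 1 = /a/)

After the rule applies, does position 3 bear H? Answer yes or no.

no

From /á/ at 12 rightward: 13 /á/ is itself a trigger — this domain ends here.
From /á/ at 12 leftward: 11 /u/ → H; 10 /à/ blocks.
From /á/ at 13 rightward: 14 /a/ → H; 15 /a/ → H; 16 /u/ → H; 17 /a/ → H; word edge.
From /á/ at 13 leftward: 12 /á/ is itself a trigger — this domain ends here.
Targets with no active source: positions 1 2 3 5 6 7 8 9 stay [-high tone].
H positions on the surface: 11 12 13 14 15 16 17.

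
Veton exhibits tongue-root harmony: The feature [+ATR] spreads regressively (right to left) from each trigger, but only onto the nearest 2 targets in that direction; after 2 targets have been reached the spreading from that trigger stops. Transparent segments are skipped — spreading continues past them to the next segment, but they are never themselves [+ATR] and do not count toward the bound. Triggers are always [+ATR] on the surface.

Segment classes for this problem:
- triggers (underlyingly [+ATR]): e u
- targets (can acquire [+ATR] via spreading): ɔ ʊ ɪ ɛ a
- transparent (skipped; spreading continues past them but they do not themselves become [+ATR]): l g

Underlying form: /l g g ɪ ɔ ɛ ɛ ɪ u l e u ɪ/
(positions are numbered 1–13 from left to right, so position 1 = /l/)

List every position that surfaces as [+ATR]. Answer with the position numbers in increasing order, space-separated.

7 8 9 11 12

From /u/ at 9 leftward: 8 /ɪ/ → [+ATR]; 7 /ɛ/ → [+ATR]; bound reached.
From /e/ at 11 leftward: 10 /l/ transparent; 9 /u/ is itself a trigger — this domain ends here.
From /u/ at 12 leftward: 11 /e/ is itself a trigger — this domain ends here.
Targets with no active source: positions 4 5 6 13 stay [-ATR].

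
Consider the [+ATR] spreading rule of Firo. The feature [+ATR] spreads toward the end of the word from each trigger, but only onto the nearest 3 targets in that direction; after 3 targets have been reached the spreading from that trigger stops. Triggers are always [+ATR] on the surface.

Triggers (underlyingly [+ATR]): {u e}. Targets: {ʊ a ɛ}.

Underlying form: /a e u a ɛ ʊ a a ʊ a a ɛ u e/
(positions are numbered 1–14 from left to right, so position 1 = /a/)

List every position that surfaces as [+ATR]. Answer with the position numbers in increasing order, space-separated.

2 3 4 5 6 13 14

From /e/ at 2 rightward: 3 /u/ is itself a trigger — this domain ends here.
From /u/ at 3 rightward: 4 /a/ → [+ATR]; 5 /ɛ/ → [+ATR]; 6 /ʊ/ → [+ATR]; bound reached.
From /u/ at 13 rightward: 14 /e/ is itself a trigger — this domain ends here.
From /e/ at 14 rightward: word edge.
Targets with no active source: positions 1 7 8 9 10 11 12 stay [-ATR].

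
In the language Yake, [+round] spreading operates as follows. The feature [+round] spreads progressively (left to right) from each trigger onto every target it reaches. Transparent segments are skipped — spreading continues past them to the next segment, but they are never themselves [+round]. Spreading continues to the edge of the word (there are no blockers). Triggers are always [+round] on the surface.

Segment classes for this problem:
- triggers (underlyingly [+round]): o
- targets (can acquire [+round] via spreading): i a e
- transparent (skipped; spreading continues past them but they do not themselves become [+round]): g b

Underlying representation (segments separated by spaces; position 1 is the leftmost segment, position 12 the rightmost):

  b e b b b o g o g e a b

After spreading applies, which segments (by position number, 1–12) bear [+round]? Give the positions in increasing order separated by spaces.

6 8 10 11

From /o/ at 6 rightward: 7 /g/ transparent; 8 /o/ is itself a trigger — this domain ends here.
From /o/ at 8 rightward: 9 /g/ transparent; 10 /e/ → [+round]; 11 /a/ → [+round]; 12 /b/ transparent; word edge.
Target with no active source: position 2 stays [-round].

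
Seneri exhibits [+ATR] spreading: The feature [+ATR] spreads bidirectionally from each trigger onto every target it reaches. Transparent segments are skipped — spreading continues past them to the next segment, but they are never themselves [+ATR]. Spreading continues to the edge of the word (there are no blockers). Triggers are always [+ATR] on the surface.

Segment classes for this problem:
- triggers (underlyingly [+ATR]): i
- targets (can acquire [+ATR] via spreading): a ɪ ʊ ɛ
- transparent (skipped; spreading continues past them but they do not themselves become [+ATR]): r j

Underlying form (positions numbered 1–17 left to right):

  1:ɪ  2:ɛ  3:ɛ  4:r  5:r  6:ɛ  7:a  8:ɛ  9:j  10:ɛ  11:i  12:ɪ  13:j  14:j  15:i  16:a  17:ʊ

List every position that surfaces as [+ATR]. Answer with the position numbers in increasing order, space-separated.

From /i/ at 11 rightward: 12 /ɪ/ → [+ATR]; 13 /j/ transparent; 14 /j/ transparent; 15 /i/ is itself a trigger — this domain ends here.
From /i/ at 11 leftward: 10 /ɛ/ → [+ATR]; 9 /j/ transparent; 8 /ɛ/ → [+ATR]; 7 /a/ → [+ATR]; 6 /ɛ/ → [+ATR]; 5 /r/ transparent; 4 /r/ transparent; 3 /ɛ/ → [+ATR]; 2 /ɛ/ → [+ATR]; 1 /ɪ/ → [+ATR]; word edge.
From /i/ at 15 rightward: 16 /a/ → [+ATR]; 17 /ʊ/ → [+ATR]; word edge.
From /i/ at 15 leftward: 14 /j/ transparent; 13 /j/ transparent; 12 /ɪ/ → [+ATR]; 11 /i/ is itself a trigger — this domain ends here.

1 2 3 6 7 8 10 11 12 15 16 17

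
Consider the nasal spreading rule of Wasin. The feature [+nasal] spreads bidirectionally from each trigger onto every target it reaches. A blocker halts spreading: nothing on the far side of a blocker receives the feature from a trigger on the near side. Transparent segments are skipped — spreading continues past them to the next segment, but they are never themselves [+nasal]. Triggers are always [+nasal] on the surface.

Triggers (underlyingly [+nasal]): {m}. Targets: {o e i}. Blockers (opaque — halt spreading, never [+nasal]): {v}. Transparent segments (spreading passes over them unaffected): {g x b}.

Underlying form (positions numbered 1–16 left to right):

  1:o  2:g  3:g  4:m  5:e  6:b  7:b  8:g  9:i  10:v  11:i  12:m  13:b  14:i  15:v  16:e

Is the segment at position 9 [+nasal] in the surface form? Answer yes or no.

yes

From /m/ at 4 rightward: 5 /e/ → [+nasal]; 6 /b/ transparent; 7 /b/ transparent; 8 /g/ transparent; 9 /i/ → [+nasal]; 10 /v/ blocks.
From /m/ at 4 leftward: 3 /g/ transparent; 2 /g/ transparent; 1 /o/ → [+nasal]; word edge.
From /m/ at 12 rightward: 13 /b/ transparent; 14 /i/ → [+nasal]; 15 /v/ blocks.
From /m/ at 12 leftward: 11 /i/ → [+nasal]; 10 /v/ blocks.
Target with no active source: position 16 stays [-nasal].
[+nasal] positions on the surface: 1 4 5 9 11 12 14.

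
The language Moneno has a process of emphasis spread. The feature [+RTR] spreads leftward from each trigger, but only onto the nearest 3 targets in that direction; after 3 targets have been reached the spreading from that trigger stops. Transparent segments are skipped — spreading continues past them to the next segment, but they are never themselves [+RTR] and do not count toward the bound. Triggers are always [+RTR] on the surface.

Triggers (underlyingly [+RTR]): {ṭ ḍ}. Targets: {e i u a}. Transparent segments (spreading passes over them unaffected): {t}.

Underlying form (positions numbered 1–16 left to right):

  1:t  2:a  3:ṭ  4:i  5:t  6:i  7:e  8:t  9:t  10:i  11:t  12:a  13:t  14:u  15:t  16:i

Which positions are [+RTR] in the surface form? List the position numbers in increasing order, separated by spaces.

From /ṭ/ at 3 leftward: 2 /a/ → [+RTR]; 1 /t/ transparent; word edge.
Targets with no active source: positions 4 6 7 10 12 14 16 stay [-emphatic].

2 3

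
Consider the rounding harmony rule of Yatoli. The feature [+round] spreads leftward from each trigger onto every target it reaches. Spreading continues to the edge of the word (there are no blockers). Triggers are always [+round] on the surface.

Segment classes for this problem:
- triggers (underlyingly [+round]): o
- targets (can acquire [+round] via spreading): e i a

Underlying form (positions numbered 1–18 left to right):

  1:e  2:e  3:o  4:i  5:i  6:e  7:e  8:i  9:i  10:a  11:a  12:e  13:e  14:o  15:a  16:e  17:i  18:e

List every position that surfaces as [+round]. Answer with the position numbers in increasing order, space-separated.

From /o/ at 3 leftward: 2 /e/ → [+round]; 1 /e/ → [+round]; word edge.
From /o/ at 14 leftward: 13 /e/ → [+round]; 12 /e/ → [+round]; 11 /a/ → [+round]; 10 /a/ → [+round]; 9 /i/ → [+round]; 8 /i/ → [+round]; 7 /e/ → [+round]; 6 /e/ → [+round]; 5 /i/ → [+round]; 4 /i/ → [+round]; 3 /o/ is itself a trigger — this domain ends here.
Targets with no active source: positions 15 16 17 18 stay [-round].

1 2 3 4 5 6 7 8 9 10 11 12 13 14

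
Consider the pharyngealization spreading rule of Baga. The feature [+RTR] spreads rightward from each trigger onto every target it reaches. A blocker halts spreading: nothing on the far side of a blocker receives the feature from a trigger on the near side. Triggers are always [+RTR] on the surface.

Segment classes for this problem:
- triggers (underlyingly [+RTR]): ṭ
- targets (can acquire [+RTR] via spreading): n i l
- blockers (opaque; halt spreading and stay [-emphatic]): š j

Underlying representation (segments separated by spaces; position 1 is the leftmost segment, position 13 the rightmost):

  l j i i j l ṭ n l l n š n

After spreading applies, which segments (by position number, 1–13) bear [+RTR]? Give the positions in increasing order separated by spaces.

7 8 9 10 11

From /ṭ/ at 7 rightward: 8 /n/ → [+RTR]; 9 /l/ → [+RTR]; 10 /l/ → [+RTR]; 11 /n/ → [+RTR]; 12 /š/ blocks.
Targets with no active source: positions 1 3 4 6 13 stay [-emphatic].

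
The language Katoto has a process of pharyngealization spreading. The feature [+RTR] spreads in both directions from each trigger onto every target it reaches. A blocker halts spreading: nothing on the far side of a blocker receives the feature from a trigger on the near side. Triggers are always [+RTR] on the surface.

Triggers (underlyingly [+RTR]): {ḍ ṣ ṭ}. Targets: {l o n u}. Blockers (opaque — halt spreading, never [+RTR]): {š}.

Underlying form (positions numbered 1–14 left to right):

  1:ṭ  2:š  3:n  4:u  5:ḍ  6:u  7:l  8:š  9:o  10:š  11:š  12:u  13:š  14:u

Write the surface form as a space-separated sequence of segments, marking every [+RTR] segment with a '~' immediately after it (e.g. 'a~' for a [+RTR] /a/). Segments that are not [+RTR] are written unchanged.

From /ṭ/ at 1 rightward: 2 /š/ blocks.
From /ṭ/ at 1 leftward: word edge.
From /ḍ/ at 5 rightward: 6 /u/ → [+RTR]; 7 /l/ → [+RTR]; 8 /š/ blocks.
From /ḍ/ at 5 leftward: 4 /u/ → [+RTR]; 3 /n/ → [+RTR]; 2 /š/ blocks.
Targets with no active source: positions 9 12 14 stay [-emphatic].
[+RTR] positions on the surface: 1 3 4 5 6 7.

ṭ~ š n~ u~ ḍ~ u~ l~ š o š š u š u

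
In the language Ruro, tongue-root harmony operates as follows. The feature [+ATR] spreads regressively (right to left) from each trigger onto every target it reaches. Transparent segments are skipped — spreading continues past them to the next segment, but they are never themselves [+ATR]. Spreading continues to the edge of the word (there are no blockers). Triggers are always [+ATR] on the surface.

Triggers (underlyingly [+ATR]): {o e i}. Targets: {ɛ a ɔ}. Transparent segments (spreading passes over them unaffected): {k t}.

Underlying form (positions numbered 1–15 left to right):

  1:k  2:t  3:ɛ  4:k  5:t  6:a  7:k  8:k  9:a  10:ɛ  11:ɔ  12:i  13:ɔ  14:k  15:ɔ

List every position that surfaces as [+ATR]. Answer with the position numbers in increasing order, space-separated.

3 6 9 10 11 12

From /i/ at 12 leftward: 11 /ɔ/ → [+ATR]; 10 /ɛ/ → [+ATR]; 9 /a/ → [+ATR]; 8 /k/ transparent; 7 /k/ transparent; 6 /a/ → [+ATR]; 5 /t/ transparent; 4 /k/ transparent; 3 /ɛ/ → [+ATR]; 2 /t/ transparent; 1 /k/ transparent; word edge.
Targets with no active source: positions 13 15 stay [-ATR].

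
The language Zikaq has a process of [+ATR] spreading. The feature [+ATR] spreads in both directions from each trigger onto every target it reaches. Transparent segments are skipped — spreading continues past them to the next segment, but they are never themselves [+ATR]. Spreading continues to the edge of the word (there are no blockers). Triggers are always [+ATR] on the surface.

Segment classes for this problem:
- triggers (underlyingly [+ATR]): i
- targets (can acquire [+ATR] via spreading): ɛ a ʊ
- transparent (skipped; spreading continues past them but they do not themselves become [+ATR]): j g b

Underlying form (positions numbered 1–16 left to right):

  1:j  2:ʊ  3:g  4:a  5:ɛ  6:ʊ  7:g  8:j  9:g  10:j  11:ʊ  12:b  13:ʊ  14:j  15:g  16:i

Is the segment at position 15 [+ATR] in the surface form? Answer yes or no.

From /i/ at 16 rightward: word edge.
From /i/ at 16 leftward: 15 /g/ transparent; 14 /j/ transparent; 13 /ʊ/ → [+ATR]; 12 /b/ transparent; 11 /ʊ/ → [+ATR]; 10 /j/ transparent; 9 /g/ transparent; 8 /j/ transparent; 7 /g/ transparent; 6 /ʊ/ → [+ATR]; 5 /ɛ/ → [+ATR]; 4 /a/ → [+ATR]; 3 /g/ transparent; 2 /ʊ/ → [+ATR]; 1 /j/ transparent; word edge.
[+ATR] positions on the surface: 2 4 5 6 11 13 16.

no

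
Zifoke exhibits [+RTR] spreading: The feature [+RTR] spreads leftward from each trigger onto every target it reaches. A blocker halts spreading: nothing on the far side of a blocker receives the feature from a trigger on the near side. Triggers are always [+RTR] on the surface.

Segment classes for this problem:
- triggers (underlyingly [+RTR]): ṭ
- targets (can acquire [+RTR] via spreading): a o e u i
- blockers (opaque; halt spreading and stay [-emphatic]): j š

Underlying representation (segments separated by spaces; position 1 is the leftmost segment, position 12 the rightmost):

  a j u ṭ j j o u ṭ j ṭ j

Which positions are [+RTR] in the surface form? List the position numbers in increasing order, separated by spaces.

From /ṭ/ at 4 leftward: 3 /u/ → [+RTR]; 2 /j/ blocks.
From /ṭ/ at 9 leftward: 8 /u/ → [+RTR]; 7 /o/ → [+RTR]; 6 /j/ blocks.
From /ṭ/ at 11 leftward: 10 /j/ blocks.
Target with no active source: position 1 stays [-emphatic].

3 4 7 8 9 11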